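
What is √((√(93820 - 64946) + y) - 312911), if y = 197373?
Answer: √(-115538 + √28874) ≈ 339.66*I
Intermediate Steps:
√((√(93820 - 64946) + y) - 312911) = √((√(93820 - 64946) + 197373) - 312911) = √((√28874 + 197373) - 312911) = √((197373 + √28874) - 312911) = √(-115538 + √28874)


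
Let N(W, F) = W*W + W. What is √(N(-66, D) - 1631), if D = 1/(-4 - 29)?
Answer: √2659 ≈ 51.565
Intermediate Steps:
D = -1/33 (D = 1/(-33) = -1/33 ≈ -0.030303)
N(W, F) = W + W² (N(W, F) = W² + W = W + W²)
√(N(-66, D) - 1631) = √(-66*(1 - 66) - 1631) = √(-66*(-65) - 1631) = √(4290 - 1631) = √2659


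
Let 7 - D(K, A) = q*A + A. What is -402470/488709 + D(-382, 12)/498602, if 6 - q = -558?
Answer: -15690951769/18743944986 ≈ -0.83712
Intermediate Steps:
q = 564 (q = 6 - 1*(-558) = 6 + 558 = 564)
D(K, A) = 7 - 565*A (D(K, A) = 7 - (564*A + A) = 7 - 565*A)
-402470/488709 + D(-382, 12)/498602 = -402470/488709 + (7 - 565*12)/498602 = -402470*1/488709 + (7 - 6780)*(1/498602) = -402470/488709 - 6773*1/498602 = -402470/488709 - 521/38354 = -15690951769/18743944986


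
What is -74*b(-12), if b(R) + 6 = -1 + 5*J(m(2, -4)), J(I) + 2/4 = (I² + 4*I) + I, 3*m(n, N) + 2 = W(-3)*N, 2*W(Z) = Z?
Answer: -21793/9 ≈ -2421.4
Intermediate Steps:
W(Z) = Z/2
m(n, N) = -⅔ - N/2 (m(n, N) = -⅔ + (((½)*(-3))*N)/3 = -⅔ + (-3*N/2)/3 = -⅔ - N/2)
J(I) = -½ + I² + 5*I (J(I) = -½ + ((I² + 4*I) + I) = -½ + (I² + 5*I) = -½ + I² + 5*I)
b(R) = 589/18 (b(R) = -6 + (-1 + 5*(-½ + (-⅔ - ½*(-4))² + 5*(-⅔ - ½*(-4)))) = -6 + (-1 + 5*(-½ + (-⅔ + 2)² + 5*(-⅔ + 2))) = -6 + (-1 + 5*(-½ + (4/3)² + 5*(4/3))) = -6 + (-1 + 5*(-½ + 16/9 + 20/3)) = -6 + (-1 + 5*(143/18)) = -6 + (-1 + 715/18) = -6 + 697/18 = 589/18)
-74*b(-12) = -74*589/18 = -21793/9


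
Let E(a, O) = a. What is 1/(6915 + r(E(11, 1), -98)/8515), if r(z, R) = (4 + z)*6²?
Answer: 1703/11776353 ≈ 0.00014461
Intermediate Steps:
r(z, R) = 144 + 36*z (r(z, R) = (4 + z)*36 = 144 + 36*z)
1/(6915 + r(E(11, 1), -98)/8515) = 1/(6915 + (144 + 36*11)/8515) = 1/(6915 + (144 + 396)*(1/8515)) = 1/(6915 + 540*(1/8515)) = 1/(6915 + 108/1703) = 1/(11776353/1703) = 1703/11776353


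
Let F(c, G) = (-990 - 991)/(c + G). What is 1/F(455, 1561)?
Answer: -288/283 ≈ -1.0177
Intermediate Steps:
F(c, G) = -1981/(G + c)
1/F(455, 1561) = 1/(-1981/(1561 + 455)) = 1/(-1981/2016) = 1/(-1981*1/2016) = 1/(-283/288) = -288/283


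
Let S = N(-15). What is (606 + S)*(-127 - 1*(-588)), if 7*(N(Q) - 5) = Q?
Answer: 1964782/7 ≈ 2.8068e+5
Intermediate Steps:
N(Q) = 5 + Q/7
S = 20/7 (S = 5 + (⅐)*(-15) = 5 - 15/7 = 20/7 ≈ 2.8571)
(606 + S)*(-127 - 1*(-588)) = (606 + 20/7)*(-127 - 1*(-588)) = 4262*(-127 + 588)/7 = (4262/7)*461 = 1964782/7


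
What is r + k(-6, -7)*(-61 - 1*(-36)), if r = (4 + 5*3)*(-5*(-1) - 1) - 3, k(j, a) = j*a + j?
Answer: -827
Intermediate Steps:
k(j, a) = j + a*j (k(j, a) = a*j + j = j + a*j)
r = 73 (r = (4 + 15)*(5 - 1) - 3 = 19*4 - 3 = 76 - 3 = 73)
r + k(-6, -7)*(-61 - 1*(-36)) = 73 + (-6*(1 - 7))*(-61 - 1*(-36)) = 73 + (-6*(-6))*(-61 + 36) = 73 + 36*(-25) = 73 - 900 = -827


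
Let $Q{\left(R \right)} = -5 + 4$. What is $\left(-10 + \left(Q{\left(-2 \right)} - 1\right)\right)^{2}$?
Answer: $144$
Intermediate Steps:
$Q{\left(R \right)} = -1$
$\left(-10 + \left(Q{\left(-2 \right)} - 1\right)\right)^{2} = \left(-10 - 2\right)^{2} = \left(-12\right)^{2} = 144$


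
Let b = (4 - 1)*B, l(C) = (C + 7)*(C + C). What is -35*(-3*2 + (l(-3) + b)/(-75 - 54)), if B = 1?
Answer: 8785/43 ≈ 204.30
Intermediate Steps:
l(C) = 2*C*(7 + C) (l(C) = (7 + C)*(2*C) = 2*C*(7 + C))
b = 3 (b = (4 - 1)*1 = 3*1 = 3)
-35*(-3*2 + (l(-3) + b)/(-75 - 54)) = -35*(-3*2 + (2*(-3)*(7 - 3) + 3)/(-75 - 54)) = -35*(-6 + (2*(-3)*4 + 3)/(-129)) = -35*(-6 + (-24 + 3)*(-1/129)) = -35*(-6 - 21*(-1/129)) = -35*(-6 + 7/43) = -35*(-251/43) = 8785/43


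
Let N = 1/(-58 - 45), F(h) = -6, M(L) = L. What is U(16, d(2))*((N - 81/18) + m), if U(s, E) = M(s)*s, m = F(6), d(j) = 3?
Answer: -277120/103 ≈ -2690.5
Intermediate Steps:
N = -1/103 (N = 1/(-103) = -1/103 ≈ -0.0097087)
m = -6
U(s, E) = s² (U(s, E) = s*s = s²)
U(16, d(2))*((N - 81/18) + m) = 16²*((-1/103 - 81/18) - 6) = 256*((-1/103 - 81*1/18) - 6) = 256*((-1/103 - 9/2) - 6) = 256*(-929/206 - 6) = 256*(-2165/206) = -277120/103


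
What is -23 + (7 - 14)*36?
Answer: -275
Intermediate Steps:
-23 + (7 - 14)*36 = -23 - 7*36 = -23 - 252 = -275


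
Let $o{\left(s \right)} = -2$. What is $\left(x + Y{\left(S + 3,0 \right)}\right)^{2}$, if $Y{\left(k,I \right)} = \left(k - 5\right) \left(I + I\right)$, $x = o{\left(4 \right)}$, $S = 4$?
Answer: $4$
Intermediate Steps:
$x = -2$
$Y{\left(k,I \right)} = 2 I \left(-5 + k\right)$ ($Y{\left(k,I \right)} = \left(-5 + k\right) 2 I = 2 I \left(-5 + k\right)$)
$\left(x + Y{\left(S + 3,0 \right)}\right)^{2} = \left(-2 + 2 \cdot 0 \left(-5 + \left(4 + 3\right)\right)\right)^{2} = \left(-2 + 2 \cdot 0 \left(-5 + 7\right)\right)^{2} = \left(-2 + 2 \cdot 0 \cdot 2\right)^{2} = \left(-2 + 0\right)^{2} = \left(-2\right)^{2} = 4$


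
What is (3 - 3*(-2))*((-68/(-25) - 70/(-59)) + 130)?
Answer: 1777608/1475 ≈ 1205.2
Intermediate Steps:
(3 - 3*(-2))*((-68/(-25) - 70/(-59)) + 130) = (3 + 6)*((-68*(-1/25) - 70*(-1/59)) + 130) = 9*((68/25 + 70/59) + 130) = 9*(5762/1475 + 130) = 9*(197512/1475) = 1777608/1475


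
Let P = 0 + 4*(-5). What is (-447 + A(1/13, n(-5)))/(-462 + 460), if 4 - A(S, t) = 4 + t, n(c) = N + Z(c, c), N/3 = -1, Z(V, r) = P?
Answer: 212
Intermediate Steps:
P = -20 (P = 0 - 20 = -20)
Z(V, r) = -20
N = -3 (N = 3*(-1) = -3)
n(c) = -23 (n(c) = -3 - 20 = -23)
A(S, t) = -t (A(S, t) = 4 - (4 + t) = 4 + (-4 - t) = -t)
(-447 + A(1/13, n(-5)))/(-462 + 460) = (-447 - 1*(-23))/(-462 + 460) = (-447 + 23)/(-2) = -424*(-½) = 212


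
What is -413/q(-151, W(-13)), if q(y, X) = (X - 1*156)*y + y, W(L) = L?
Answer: -59/3624 ≈ -0.016280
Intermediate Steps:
q(y, X) = y + y*(-156 + X) (q(y, X) = (X - 156)*y + y = (-156 + X)*y + y = y*(-156 + X) + y = y + y*(-156 + X))
-413/q(-151, W(-13)) = -413*(-1/(151*(-155 - 13))) = -413/((-151*(-168))) = -413/25368 = -413*1/25368 = -59/3624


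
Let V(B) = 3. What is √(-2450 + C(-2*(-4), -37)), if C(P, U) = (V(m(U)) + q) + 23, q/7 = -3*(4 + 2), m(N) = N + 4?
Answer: 5*I*√102 ≈ 50.497*I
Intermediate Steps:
m(N) = 4 + N
q = -126 (q = 7*(-3*(4 + 2)) = 7*(-3*6) = 7*(-18) = -126)
C(P, U) = -100 (C(P, U) = (3 - 126) + 23 = -123 + 23 = -100)
√(-2450 + C(-2*(-4), -37)) = √(-2450 - 100) = √(-2550) = 5*I*√102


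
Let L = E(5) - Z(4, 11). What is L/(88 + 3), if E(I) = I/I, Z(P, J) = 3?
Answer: -2/91 ≈ -0.021978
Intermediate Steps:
E(I) = 1
L = -2 (L = 1 - 1*3 = 1 - 3 = -2)
L/(88 + 3) = -2/(88 + 3) = -2/91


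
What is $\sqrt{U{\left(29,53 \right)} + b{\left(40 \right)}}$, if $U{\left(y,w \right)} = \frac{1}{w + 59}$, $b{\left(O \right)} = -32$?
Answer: $\frac{i \sqrt{25081}}{28} \approx 5.6561 i$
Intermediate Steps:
$U{\left(y,w \right)} = \frac{1}{59 + w}$
$\sqrt{U{\left(29,53 \right)} + b{\left(40 \right)}} = \sqrt{\frac{1}{59 + 53} - 32} = \sqrt{\frac{1}{112} - 32} = \sqrt{- \frac{3583}{112}} = \frac{i \sqrt{25081}}{28}$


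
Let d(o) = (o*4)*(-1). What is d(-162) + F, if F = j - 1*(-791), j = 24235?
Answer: 25674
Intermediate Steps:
d(o) = -4*o (d(o) = (4*o)*(-1) = -4*o)
F = 25026 (F = 24235 - 1*(-791) = 24235 + 791 = 25026)
d(-162) + F = -4*(-162) + 25026 = 648 + 25026 = 25674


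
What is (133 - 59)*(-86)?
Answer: -6364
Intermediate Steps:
(133 - 59)*(-86) = 74*(-86) = -6364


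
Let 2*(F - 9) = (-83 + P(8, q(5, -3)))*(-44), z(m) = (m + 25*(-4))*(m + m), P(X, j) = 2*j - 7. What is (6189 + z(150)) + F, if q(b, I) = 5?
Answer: 22958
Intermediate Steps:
P(X, j) = -7 + 2*j
z(m) = 2*m*(-100 + m) (z(m) = (m - 100)*(2*m) = (-100 + m)*(2*m) = 2*m*(-100 + m))
F = 1769 (F = 9 + ((-83 + (-7 + 2*5))*(-44))/2 = 9 + ((-83 + (-7 + 10))*(-44))/2 = 9 + ((-83 + 3)*(-44))/2 = 9 + (-80*(-44))/2 = 9 + (½)*3520 = 9 + 1760 = 1769)
(6189 + z(150)) + F = (6189 + 2*150*(-100 + 150)) + 1769 = (6189 + 2*150*50) + 1769 = (6189 + 15000) + 1769 = 21189 + 1769 = 22958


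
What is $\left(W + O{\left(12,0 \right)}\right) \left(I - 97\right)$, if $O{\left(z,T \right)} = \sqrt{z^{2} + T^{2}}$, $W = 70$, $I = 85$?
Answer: $-984$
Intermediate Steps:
$O{\left(z,T \right)} = \sqrt{T^{2} + z^{2}}$
$\left(W + O{\left(12,0 \right)}\right) \left(I - 97\right) = \left(70 + \sqrt{0^{2} + 12^{2}}\right) \left(85 - 97\right) = \left(70 + \sqrt{0 + 144}\right) \left(-12\right) = \left(70 + \sqrt{144}\right) \left(-12\right) = \left(70 + 12\right) \left(-12\right) = 82 \left(-12\right) = -984$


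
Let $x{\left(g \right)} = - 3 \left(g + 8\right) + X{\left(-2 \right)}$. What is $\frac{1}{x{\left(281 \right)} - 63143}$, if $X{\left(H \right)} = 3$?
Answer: $- \frac{1}{64007} \approx -1.5623 \cdot 10^{-5}$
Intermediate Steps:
$x{\left(g \right)} = -21 - 3 g$ ($x{\left(g \right)} = - 3 \left(g + 8\right) + 3 = - 3 \left(8 + g\right) + 3 = \left(-24 - 3 g\right) + 3 = -21 - 3 g$)
$\frac{1}{x{\left(281 \right)} - 63143} = \frac{1}{\left(-21 - 843\right) - 63143} = \frac{1}{-864 - 63143} = \frac{1}{-64007} = - \frac{1}{64007}$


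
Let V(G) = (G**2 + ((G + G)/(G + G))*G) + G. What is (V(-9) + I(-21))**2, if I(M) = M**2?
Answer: 254016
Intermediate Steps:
V(G) = G**2 + 2*G (V(G) = (G**2 + ((2*G)/((2*G)))*G) + G = (G**2 + ((2*G)*(1/(2*G)))*G) + G = (G**2 + 1*G) + G = (G**2 + G) + G = (G + G**2) + G = G**2 + 2*G)
(V(-9) + I(-21))**2 = (-9*(2 - 9) + (-21)**2)**2 = (-9*(-7) + 441)**2 = (63 + 441)**2 = 504**2 = 254016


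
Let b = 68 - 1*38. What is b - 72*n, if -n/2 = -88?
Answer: -12642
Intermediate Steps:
n = 176 (n = -2*(-88) = 176)
b = 30 (b = 68 - 38 = 30)
b - 72*n = 30 - 72*176 = 30 - 12672 = -12642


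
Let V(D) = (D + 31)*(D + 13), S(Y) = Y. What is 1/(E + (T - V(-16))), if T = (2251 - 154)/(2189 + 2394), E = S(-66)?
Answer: -4583/94146 ≈ -0.048680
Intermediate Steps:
E = -66
V(D) = (13 + D)*(31 + D) (V(D) = (31 + D)*(13 + D) = (13 + D)*(31 + D))
T = 2097/4583 ≈ 0.45756
1/(E + (T - V(-16))) = 1/(-66 + (2097/4583 - (403 + (-16)**2 + 44*(-16)))) = 1/(-66 + (2097/4583 - (403 + 256 - 704))) = 1/(-66 + (2097/4583 - 1*(-45))) = 1/(-66 + (2097/4583 + 45)) = 1/(-66 + 208332/4583) = 1/(-94146/4583) = -4583/94146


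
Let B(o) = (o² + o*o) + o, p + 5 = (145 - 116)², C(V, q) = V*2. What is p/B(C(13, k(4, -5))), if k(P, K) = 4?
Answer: 418/689 ≈ 0.60668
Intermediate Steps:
C(V, q) = 2*V
p = 836 (p = -5 + (145 - 116)² = -5 + 29² = -5 + 841 = 836)
B(o) = o + 2*o² (B(o) = (o² + o²) + o = 2*o² + o = o + 2*o²)
p/B(C(13, k(4, -5))) = 836/(((2*13)*(1 + 2*(2*13)))) = 836/((26*(1 + 2*26))) = 836/((26*(1 + 52))) = 836/((26*53)) = 836/1378 = 836*(1/1378) = 418/689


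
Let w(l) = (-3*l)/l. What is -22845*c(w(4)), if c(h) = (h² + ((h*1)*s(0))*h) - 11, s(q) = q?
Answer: 45690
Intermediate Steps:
w(l) = -3
c(h) = -11 + h² (c(h) = (h² + ((h*1)*0)*h) - 11 = (h² + (h*0)*h) - 11 = (h² + 0*h) - 11 = (h² + 0) - 11 = h² - 11 = -11 + h²)
-22845*c(w(4)) = -22845*(-11 + (-3)²) = -22845*(-11 + 9) = -22845*(-2) = 45690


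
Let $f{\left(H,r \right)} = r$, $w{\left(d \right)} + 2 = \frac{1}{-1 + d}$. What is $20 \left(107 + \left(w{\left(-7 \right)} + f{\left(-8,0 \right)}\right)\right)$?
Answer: $\frac{4195}{2} \approx 2097.5$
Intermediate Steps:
$w{\left(d \right)} = -2 + \frac{1}{-1 + d}$
$20 \left(107 + \left(w{\left(-7 \right)} + f{\left(-8,0 \right)}\right)\right) = 20 \left(107 + \left(\frac{3 - -14}{-1 - 7} + 0\right)\right) = 20 \left(107 + \left(\frac{3 + 14}{-8} + 0\right)\right) = 20 \left(107 + \left(\left(- \frac{1}{8}\right) 17 + 0\right)\right) = 20 \left(107 + \left(- \frac{17}{8} + 0\right)\right) = 20 \left(107 - \frac{17}{8}\right) = 20 \cdot \frac{839}{8} = \frac{4195}{2}$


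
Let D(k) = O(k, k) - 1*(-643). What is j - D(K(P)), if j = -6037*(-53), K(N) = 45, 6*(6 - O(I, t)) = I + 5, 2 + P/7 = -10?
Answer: 957961/3 ≈ 3.1932e+5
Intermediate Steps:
P = -84 (P = -14 + 7*(-10) = -14 - 70 = -84)
O(I, t) = 31/6 - I/6 (O(I, t) = 6 - (I + 5)/6 = 6 - (5 + I)/6 = 6 + (-5/6 - I/6) = 31/6 - I/6)
D(k) = 3889/6 - k/6 (D(k) = (31/6 - k/6) - 1*(-643) = (31/6 - k/6) + 643 = 3889/6 - k/6)
j = 319961
j - D(K(P)) = 319961 - (3889/6 - 1/6*45) = 319961 - (3889/6 - 15/2) = 319961 - 1*1922/3 = 319961 - 1922/3 = 957961/3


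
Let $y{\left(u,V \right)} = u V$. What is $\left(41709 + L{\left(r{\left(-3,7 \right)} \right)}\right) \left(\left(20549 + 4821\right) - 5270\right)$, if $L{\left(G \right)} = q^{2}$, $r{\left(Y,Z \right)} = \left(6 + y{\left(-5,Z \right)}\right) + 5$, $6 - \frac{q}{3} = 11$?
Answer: $842873400$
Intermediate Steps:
$y{\left(u,V \right)} = V u$
$q = -15$ ($q = 18 - 33 = -15$)
$r{\left(Y,Z \right)} = 11 - 5 Z$ ($r{\left(Y,Z \right)} = \left(6 + Z \left(-5\right)\right) + 5 = \left(6 - 5 Z\right) + 5 = 11 - 5 Z$)
$L{\left(G \right)} = 225$ ($L{\left(G \right)} = \left(-15\right)^{2} = 225$)
$\left(41709 + L{\left(r{\left(-3,7 \right)} \right)}\right) \left(\left(20549 + 4821\right) - 5270\right) = \left(41709 + 225\right) \left(\left(20549 + 4821\right) - 5270\right) = 41934 \left(25370 - 5270\right) = 41934 \cdot 20100 = 842873400$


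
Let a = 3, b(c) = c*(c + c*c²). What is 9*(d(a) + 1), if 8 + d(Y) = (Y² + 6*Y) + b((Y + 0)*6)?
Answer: 947880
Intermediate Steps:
b(c) = c*(c + c³)
d(Y) = -8 + 6*Y + 37*Y² + 1296*Y⁴ (d(Y) = -8 + ((Y² + 6*Y) + (((Y + 0)*6)² + ((Y + 0)*6)⁴)) = -8 + ((Y² + 6*Y) + ((Y*6)² + (Y*6)⁴)) = -8 + ((Y² + 6*Y) + ((6*Y)² + (6*Y)⁴)) = -8 + ((Y² + 6*Y) + (36*Y² + 1296*Y⁴)) = -8 + (6*Y + 37*Y² + 1296*Y⁴) = -8 + 6*Y + 37*Y² + 1296*Y⁴)
9*(d(a) + 1) = 9*((-8 + 6*3 + 37*3² + 1296*3⁴) + 1) = 9*((-8 + 18 + 37*9 + 1296*81) + 1) = 9*((-8 + 18 + 333 + 104976) + 1) = 9*(105319 + 1) = 9*105320 = 947880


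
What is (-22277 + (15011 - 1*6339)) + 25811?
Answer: 12206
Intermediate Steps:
(-22277 + (15011 - 1*6339)) + 25811 = (-22277 + (15011 - 6339)) + 25811 = (-22277 + 8672) + 25811 = -13605 + 25811 = 12206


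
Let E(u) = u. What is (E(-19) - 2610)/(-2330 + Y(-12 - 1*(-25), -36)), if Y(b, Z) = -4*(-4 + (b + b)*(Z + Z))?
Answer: -2629/5174 ≈ -0.50812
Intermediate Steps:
Y(b, Z) = 16 - 16*Z*b (Y(b, Z) = -4*(-4 + (2*b)*(2*Z)) = -4*(-4 + 4*Z*b) = 16 - 16*Z*b)
(E(-19) - 2610)/(-2330 + Y(-12 - 1*(-25), -36)) = (-19 - 2610)/(-2330 + (16 - 16*(-36)*(-12 - 1*(-25)))) = -2629/(-2330 + (16 - 16*(-36)*(-12 + 25))) = -2629/(-2330 + (16 - 16*(-36)*13)) = -2629/(-2330 + (16 + 7488)) = -2629/(-2330 + 7504) = -2629/5174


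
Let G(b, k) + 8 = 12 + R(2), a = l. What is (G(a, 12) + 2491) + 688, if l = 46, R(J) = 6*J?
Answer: 3195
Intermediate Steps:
a = 46
G(b, k) = 16 (G(b, k) = -8 + (12 + 6*2) = -8 + (12 + 12) = -8 + 24 = 16)
(G(a, 12) + 2491) + 688 = (16 + 2491) + 688 = 2507 + 688 = 3195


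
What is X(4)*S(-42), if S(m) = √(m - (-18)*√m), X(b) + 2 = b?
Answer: 2*√(-42 + 18*I*√42) ≈ 12.805 + 18.22*I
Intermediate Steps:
X(b) = -2 + b
S(m) = √(m + 18*√m)
X(4)*S(-42) = (-2 + 4)*√(-42 + 18*√(-42)) = 2*√(-42 + 18*(I*√42)) = 2*√(-42 + 18*I*√42)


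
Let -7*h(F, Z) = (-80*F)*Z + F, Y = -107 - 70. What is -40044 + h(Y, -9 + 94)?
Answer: -1483731/7 ≈ -2.1196e+5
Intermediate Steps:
Y = -177
h(F, Z) = -F/7 + 80*F*Z/7 (h(F, Z) = -((-80*F)*Z + F)/7 = -(-80*F*Z + F)/7 = -(F - 80*F*Z)/7 = -F/7 + 80*F*Z/7)
-40044 + h(Y, -9 + 94) = -40044 + (1/7)*(-177)*(-1 + 80*(-9 + 94)) = -40044 + (1/7)*(-177)*(-1 + 80*85) = -40044 + (1/7)*(-177)*(-1 + 6800) = -40044 + (1/7)*(-177)*6799 = -40044 - 1203423/7 = -1483731/7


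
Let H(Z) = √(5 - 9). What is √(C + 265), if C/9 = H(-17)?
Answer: √(265 + 18*I) ≈ 16.288 + 0.55255*I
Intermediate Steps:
H(Z) = 2*I (H(Z) = √(-4) = 2*I)
C = 18*I (C = 9*(2*I) = 18*I ≈ 18.0*I)
√(C + 265) = √(18*I + 265) = √(265 + 18*I)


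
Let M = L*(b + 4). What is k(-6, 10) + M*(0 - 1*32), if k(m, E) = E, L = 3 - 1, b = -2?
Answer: -118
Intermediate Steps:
L = 2
M = 4 (M = 2*(-2 + 4) = 2*2 = 4)
k(-6, 10) + M*(0 - 1*32) = 10 + 4*(0 - 1*32) = 10 + 4*(0 - 32) = 10 + 4*(-32) = 10 - 128 = -118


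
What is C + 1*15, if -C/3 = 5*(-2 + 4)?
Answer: -15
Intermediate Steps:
C = -30 (C = -15*(-2 + 4) = -15*2 = -3*10 = -30)
C + 1*15 = -30 + 1*15 = -30 + 15 = -15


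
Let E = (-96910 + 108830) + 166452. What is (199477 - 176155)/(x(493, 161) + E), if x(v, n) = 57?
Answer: 23322/178429 ≈ 0.13071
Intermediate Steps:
E = 178372 (E = 11920 + 166452 = 178372)
(199477 - 176155)/(x(493, 161) + E) = (199477 - 176155)/(57 + 178372) = 23322/178429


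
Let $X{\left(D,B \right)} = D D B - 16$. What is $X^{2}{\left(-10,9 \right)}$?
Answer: $781456$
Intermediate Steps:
$X{\left(D,B \right)} = -16 + B D^{2}$ ($X{\left(D,B \right)} = D^{2} B - 16 = B D^{2} - 16 = -16 + B D^{2}$)
$X^{2}{\left(-10,9 \right)} = \left(-16 + 9 \left(-10\right)^{2}\right)^{2} = \left(-16 + 9 \cdot 100\right)^{2} = \left(-16 + 900\right)^{2} = 884^{2} = 781456$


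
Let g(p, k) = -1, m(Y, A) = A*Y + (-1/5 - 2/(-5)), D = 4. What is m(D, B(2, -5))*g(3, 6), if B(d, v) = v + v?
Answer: 199/5 ≈ 39.800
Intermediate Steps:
B(d, v) = 2*v
m(Y, A) = ⅕ + A*Y (m(Y, A) = A*Y + (-1*⅕ - 2*(-⅕)) = A*Y + (-⅕ + ⅖) = A*Y + ⅕ = ⅕ + A*Y)
m(D, B(2, -5))*g(3, 6) = (⅕ + (2*(-5))*4)*(-1) = (⅕ - 10*4)*(-1) = (⅕ - 40)*(-1) = -199/5*(-1) = 199/5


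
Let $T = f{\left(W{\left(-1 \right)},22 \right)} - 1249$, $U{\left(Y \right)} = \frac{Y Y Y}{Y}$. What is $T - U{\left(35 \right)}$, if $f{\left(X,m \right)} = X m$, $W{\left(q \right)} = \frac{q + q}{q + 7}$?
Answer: $- \frac{7444}{3} \approx -2481.3$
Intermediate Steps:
$W{\left(q \right)} = \frac{2 q}{7 + q}$
$U{\left(Y \right)} = Y^{2}$ ($U{\left(Y \right)} = \frac{Y^{2} Y}{Y} = \frac{Y^{3}}{Y} = Y^{2}$)
$T = - \frac{3769}{3}$ ($T = 2 \left(-1\right) \frac{1}{7 - 1} \cdot 22 - 1249 = 2 \left(-1\right) \frac{1}{6} \cdot 22 - 1249 = \left(- \frac{1}{3}\right) 22 - 1249 = - \frac{22}{3} - 1249 = - \frac{3769}{3} \approx -1256.3$)
$T - U{\left(35 \right)} = - \frac{3769}{3} - 35^{2} = - \frac{3769}{3} - 1225 = - \frac{7444}{3}$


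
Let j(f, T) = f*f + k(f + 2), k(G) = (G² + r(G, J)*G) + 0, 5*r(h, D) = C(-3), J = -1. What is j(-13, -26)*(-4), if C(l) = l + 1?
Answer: -5888/5 ≈ -1177.6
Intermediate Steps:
C(l) = 1 + l
r(h, D) = -⅖ (r(h, D) = (1 - 3)/5 = (⅕)*(-2) = -⅖)
k(G) = G² - 2*G/5 (k(G) = (G² - 2*G/5) + 0 = G² - 2*G/5)
j(f, T) = f² + (2 + f)*(8 + 5*f)/5 (j(f, T) = f*f + (f + 2)*(-2 + 5*(f + 2))/5 = f² + (2 + f)*(-2 + 5*(2 + f))/5 = f² + (2 + f)*(-2 + (10 + 5*f))/5 = f² + (2 + f)*(8 + 5*f)/5)
j(-13, -26)*(-4) = (16/5 + 2*(-13)² + (18/5)*(-13))*(-4) = (16/5 + 2*169 - 234/5)*(-4) = (16/5 + 338 - 234/5)*(-4) = (1472/5)*(-4) = -5888/5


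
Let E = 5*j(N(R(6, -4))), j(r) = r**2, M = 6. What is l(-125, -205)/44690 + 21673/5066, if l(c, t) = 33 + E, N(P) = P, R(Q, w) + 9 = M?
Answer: 484480759/113199770 ≈ 4.2799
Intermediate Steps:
R(Q, w) = -3 (R(Q, w) = -9 + 6 = -3)
E = 45 (E = 5*(-3)**2 = 5*9 = 45)
l(c, t) = 78 (l(c, t) = 33 + 45 = 78)
l(-125, -205)/44690 + 21673/5066 = 78/44690 + 21673/5066 = 78*(1/44690) + 21673*(1/5066) = 39/22345 + 21673/5066 = 484480759/113199770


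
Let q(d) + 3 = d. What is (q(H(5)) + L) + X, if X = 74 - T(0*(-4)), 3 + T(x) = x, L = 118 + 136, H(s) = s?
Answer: 333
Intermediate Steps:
L = 254
T(x) = -3 + x
q(d) = -3 + d
X = 77 (X = 74 - (-3 + 0*(-4)) = 74 - (-3 + 0) = 74 - 1*(-3) = 74 + 3 = 77)
(q(H(5)) + L) + X = ((-3 + 5) + 254) + 77 = (2 + 254) + 77 = 256 + 77 = 333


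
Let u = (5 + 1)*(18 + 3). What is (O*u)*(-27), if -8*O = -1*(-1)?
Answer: 1701/4 ≈ 425.25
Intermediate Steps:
u = 126 (u = 6*21 = 126)
O = -⅛ (O = -(-1)*(-1)/8 = -⅛*1 = -⅛ ≈ -0.12500)
(O*u)*(-27) = -⅛*126*(-27) = -63/4*(-27) = 1701/4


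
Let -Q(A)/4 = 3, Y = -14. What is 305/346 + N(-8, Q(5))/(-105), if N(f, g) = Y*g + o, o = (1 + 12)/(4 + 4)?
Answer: -106661/145320 ≈ -0.73397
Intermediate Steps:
Q(A) = -12 (Q(A) = -4*3 = -12)
o = 13/8 ≈ 1.6250
N(f, g) = 13/8 - 14*g (N(f, g) = -14*g + 13/8 = 13/8 - 14*g)
305/346 + N(-8, Q(5))/(-105) = 305/346 + (13/8 - 14*(-12))/(-105) = 305*(1/346) + (13/8 + 168)*(-1/105) = 305/346 + (1357/8)*(-1/105) = 305/346 - 1357/840 = -106661/145320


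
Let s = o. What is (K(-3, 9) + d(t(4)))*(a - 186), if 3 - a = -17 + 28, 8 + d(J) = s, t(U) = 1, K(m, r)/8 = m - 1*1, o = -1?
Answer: 7954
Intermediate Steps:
K(m, r) = -8 + 8*m (K(m, r) = 8*(m - 1*1) = 8*(m - 1) = 8*(-1 + m) = -8 + 8*m)
s = -1
d(J) = -9 (d(J) = -8 - 1 = -9)
a = -8 (a = 3 - (-17 + 28) = 3 - 1*11 = 3 - 11 = -8)
(K(-3, 9) + d(t(4)))*(a - 186) = ((-8 + 8*(-3)) - 9)*(-8 - 186) = ((-8 - 24) - 9)*(-194) = (-32 - 9)*(-194) = -41*(-194) = 7954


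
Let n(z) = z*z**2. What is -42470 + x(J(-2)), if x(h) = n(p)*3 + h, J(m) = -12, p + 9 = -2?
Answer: -46475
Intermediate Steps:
p = -11 (p = -9 - 2 = -11)
n(z) = z**3
x(h) = -3993 + h (x(h) = (-11)**3*3 + h = -1331*3 + h = -3993 + h)
-42470 + x(J(-2)) = -42470 + (-3993 - 12) = -42470 - 4005 = -46475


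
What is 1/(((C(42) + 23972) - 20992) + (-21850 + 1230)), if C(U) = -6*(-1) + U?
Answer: -1/17592 ≈ -5.6844e-5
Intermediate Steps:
C(U) = 6 + U
1/(((C(42) + 23972) - 20992) + (-21850 + 1230)) = 1/((((6 + 42) + 23972) - 20992) + (-21850 + 1230)) = 1/(((48 + 23972) - 20992) - 20620) = 1/((24020 - 20992) - 20620) = 1/(3028 - 20620) = 1/(-17592) = -1/17592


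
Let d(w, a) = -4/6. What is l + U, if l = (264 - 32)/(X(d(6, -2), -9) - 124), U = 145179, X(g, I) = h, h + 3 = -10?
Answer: 19889291/137 ≈ 1.4518e+5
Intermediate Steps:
d(w, a) = -⅔ (d(w, a) = -4*⅙ = -⅔)
h = -13 (h = -3 - 10 = -13)
X(g, I) = -13
l = -232/137 (l = (264 - 32)/(-13 - 124) = 232/(-137) = 232*(-1/137) = -232/137 ≈ -1.6934)
l + U = -232/137 + 145179 = 19889291/137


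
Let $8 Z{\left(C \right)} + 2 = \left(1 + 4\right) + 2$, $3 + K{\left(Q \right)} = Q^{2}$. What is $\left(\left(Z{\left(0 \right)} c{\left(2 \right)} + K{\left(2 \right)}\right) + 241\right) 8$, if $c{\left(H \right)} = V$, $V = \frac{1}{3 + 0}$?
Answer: $\frac{5813}{3} \approx 1937.7$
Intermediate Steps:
$K{\left(Q \right)} = -3 + Q^{2}$
$V = \frac{1}{3} \approx 0.33333$
$c{\left(H \right)} = \frac{1}{3}$
$Z{\left(C \right)} = \frac{5}{8}$ ($Z{\left(C \right)} = - \frac{1}{4} + \frac{\left(1 + 4\right) + 2}{8} = - \frac{1}{4} + \frac{5 + 2}{8} = - \frac{1}{4} + \frac{1}{8} \cdot 7 = - \frac{1}{4} + \frac{7}{8} = \frac{5}{8}$)
$\left(\left(Z{\left(0 \right)} c{\left(2 \right)} + K{\left(2 \right)}\right) + 241\right) 8 = \left(\left(\frac{5}{8} \cdot \frac{1}{3} - \left(3 - 2^{2}\right)\right) + 241\right) 8 = \left(\left(\frac{5}{24} + \left(-3 + 4\right)\right) + 241\right) 8 = \left(\left(\frac{5}{24} + 1\right) + 241\right) 8 = \left(\frac{29}{24} + 241\right) 8 = \frac{5813}{24} \cdot 8 = \frac{5813}{3}$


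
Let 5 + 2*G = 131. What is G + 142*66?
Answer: 9435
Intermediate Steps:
G = 63 (G = -5/2 + (1/2)*131 = -5/2 + 131/2 = 63)
G + 142*66 = 63 + 142*66 = 63 + 9372 = 9435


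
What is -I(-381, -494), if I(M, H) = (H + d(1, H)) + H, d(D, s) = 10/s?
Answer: 244041/247 ≈ 988.02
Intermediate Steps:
I(M, H) = 2*H + 10/H (I(M, H) = (H + 10/H) + H = 2*H + 10/H)
-I(-381, -494) = -(2*(-494) + 10/(-494)) = -(-988 + 10*(-1/494)) = -(-988 - 5/247) = -1*(-244041/247) = 244041/247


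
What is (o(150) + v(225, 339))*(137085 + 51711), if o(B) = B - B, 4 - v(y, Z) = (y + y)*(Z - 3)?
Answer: -28545200016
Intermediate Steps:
v(y, Z) = 4 - 2*y*(-3 + Z) (v(y, Z) = 4 - (y + y)*(Z - 3) = 4 - 2*y*(-3 + Z))
o(B) = 0
(o(150) + v(225, 339))*(137085 + 51711) = (0 + (4 + 6*225 - 2*339*225))*(137085 + 51711) = (0 + (4 + 1350 - 152550))*188796 = (0 - 151196)*188796 = -151196*188796 = -28545200016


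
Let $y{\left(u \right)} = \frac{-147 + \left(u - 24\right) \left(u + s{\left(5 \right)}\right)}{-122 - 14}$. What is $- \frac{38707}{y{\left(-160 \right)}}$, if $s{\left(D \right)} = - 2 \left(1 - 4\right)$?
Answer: $\frac{5264152}{28189} \approx 186.74$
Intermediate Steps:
$s{\left(D \right)} = 6$ ($s{\left(D \right)} = \left(-2\right) \left(-3\right) = 6$)
$y{\left(u \right)} = \frac{147}{136} - \frac{\left(-24 + u\right) \left(6 + u\right)}{136}$ ($y{\left(u \right)} = \frac{-147 + \left(u - 24\right) \left(u + 6\right)}{-122 - 14} = \frac{-147 + \left(-24 + u\right) \left(6 + u\right)}{-136} = \left(-147 + \left(-24 + u\right) \left(6 + u\right)\right) \left(- \frac{1}{136}\right) = \frac{147}{136} - \frac{\left(-24 + u\right) \left(6 + u\right)}{136}$)
$- \frac{38707}{y{\left(-160 \right)}} = - \frac{38707}{\frac{291}{136} - \frac{\left(-160\right)^{2}}{136} + \frac{9}{68} \left(-160\right)} = - \frac{38707}{\frac{291}{136} - \frac{3200}{17} - \frac{360}{17}} = - \frac{38707}{- \frac{28189}{136}} = \left(-38707\right) \left(- \frac{136}{28189}\right) = \frac{5264152}{28189}$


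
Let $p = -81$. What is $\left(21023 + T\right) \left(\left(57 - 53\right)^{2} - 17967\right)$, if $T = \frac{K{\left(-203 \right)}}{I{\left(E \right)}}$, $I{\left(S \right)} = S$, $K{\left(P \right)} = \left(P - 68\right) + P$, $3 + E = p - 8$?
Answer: $- \frac{17363912545}{46} \approx -3.7748 \cdot 10^{8}$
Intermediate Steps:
$E = -92$ ($E = -3 - 89 = -92$)
$K{\left(P \right)} = -68 + 2 P$ ($K{\left(P \right)} = \left(-68 + P\right) + P = -68 + 2 P$)
$T = \frac{237}{46}$ ($T = \frac{-68 + 2 \left(-203\right)}{-92} = \left(-68 - 406\right) \left(- \frac{1}{92}\right) = \left(-474\right) \left(- \frac{1}{92}\right) = \frac{237}{46} \approx 5.1522$)
$\left(21023 + T\right) \left(\left(57 - 53\right)^{2} - 17967\right) = \left(21023 + \frac{237}{46}\right) \left(\left(57 - 53\right)^{2} - 17967\right) = \frac{967295 \left(4^{2} - 17967\right)}{46} = \frac{967295 \left(16 - 17967\right)}{46} = \frac{967295}{46} \left(-17951\right) = - \frac{17363912545}{46}$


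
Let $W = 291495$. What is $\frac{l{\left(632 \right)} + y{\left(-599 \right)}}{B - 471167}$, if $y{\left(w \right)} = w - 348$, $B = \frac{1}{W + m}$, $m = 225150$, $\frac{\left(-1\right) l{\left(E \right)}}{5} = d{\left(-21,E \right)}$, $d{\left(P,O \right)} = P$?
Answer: $\frac{217507545}{121713037357} \approx 0.0017871$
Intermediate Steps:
$l{\left(E \right)} = 105$ ($l{\left(E \right)} = \left(-5\right) \left(-21\right) = 105$)
$B = \frac{1}{516645}$ ($B = \frac{1}{291495 + 225150} = \frac{1}{516645} \approx 1.9356 \cdot 10^{-6}$)
$y{\left(w \right)} = -348 + w$ ($y{\left(w \right)} = w - 348 = -348 + w$)
$\frac{l{\left(632 \right)} + y{\left(-599 \right)}}{B - 471167} = \frac{105 - 947}{\frac{1}{516645} - 471167} = \frac{105 - 947}{- \frac{243426074714}{516645}} = \left(-842\right) \left(- \frac{516645}{243426074714}\right) = \frac{217507545}{121713037357}$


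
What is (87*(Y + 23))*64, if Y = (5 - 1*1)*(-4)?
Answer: 38976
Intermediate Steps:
Y = -16 (Y = (5 - 1)*(-4) = 4*(-4) = -16)
(87*(Y + 23))*64 = (87*(-16 + 23))*64 = (87*7)*64 = 609*64 = 38976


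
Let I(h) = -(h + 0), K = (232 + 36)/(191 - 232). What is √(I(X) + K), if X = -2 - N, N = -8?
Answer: I*√21074/41 ≈ 3.5407*I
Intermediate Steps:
X = 6 (X = -2 - 1*(-8) = -2 + 8 = 6)
K = -268/41 (K = 268/(-41) = 268*(-1/41) = -268/41 ≈ -6.5366)
I(h) = -h
√(I(X) + K) = √(-1*6 - 268/41) = √(-6 - 268/41) = √(-514/41) = I*√21074/41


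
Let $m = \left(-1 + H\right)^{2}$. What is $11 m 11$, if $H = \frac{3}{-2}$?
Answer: $\frac{3025}{4} \approx 756.25$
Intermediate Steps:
$H = - \frac{3}{2}$ ($H = 3 \left(- \frac{1}{2}\right) = - \frac{3}{2} \approx -1.5$)
$m = \frac{25}{4}$ ($m = \left(-1 - \frac{3}{2}\right)^{2} = \left(- \frac{5}{2}\right)^{2} = \frac{25}{4} \approx 6.25$)
$11 m 11 = 11 \cdot \frac{25}{4} \cdot 11 = \frac{275}{4} \cdot 11 = \frac{3025}{4}$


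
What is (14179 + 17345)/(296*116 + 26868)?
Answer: 7881/15301 ≈ 0.51506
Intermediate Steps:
(14179 + 17345)/(296*116 + 26868) = 31524/(34336 + 26868) = 31524/61204 = 31524*(1/61204) = 7881/15301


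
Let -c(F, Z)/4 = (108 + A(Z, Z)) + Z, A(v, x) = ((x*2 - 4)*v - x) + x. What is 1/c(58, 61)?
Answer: -1/29468 ≈ -3.3935e-5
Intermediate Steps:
A(v, x) = v*(-4 + 2*x) (A(v, x) = ((2*x - 4)*v - x) + x = ((-4 + 2*x)*v - x) + x = (v*(-4 + 2*x) - x) + x = (-x + v*(-4 + 2*x)) + x = v*(-4 + 2*x))
c(F, Z) = -432 - 4*Z - 8*Z*(-2 + Z) (c(F, Z) = -4*((108 + 2*Z*(-2 + Z)) + Z) = -4*(108 + Z + 2*Z*(-2 + Z)) = -432 - 4*Z - 8*Z*(-2 + Z))
1/c(58, 61) = 1/(-432 - 8*61² + 12*61) = 1/(-432 - 8*3721 + 732) = 1/(-432 - 29768 + 732) = 1/(-29468) = -1/29468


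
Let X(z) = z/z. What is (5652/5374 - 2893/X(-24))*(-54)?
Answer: 419615910/2687 ≈ 1.5617e+5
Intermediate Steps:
X(z) = 1
(5652/5374 - 2893/X(-24))*(-54) = (5652/5374 - 2893/1)*(-54) = (5652*(1/5374) - 2893*1)*(-54) = (2826/2687 - 2893)*(-54) = -7770665/2687*(-54) = 419615910/2687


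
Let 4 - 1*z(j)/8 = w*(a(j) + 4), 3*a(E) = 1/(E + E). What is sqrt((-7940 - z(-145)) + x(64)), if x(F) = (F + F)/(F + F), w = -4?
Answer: I*sqrt(1532526315)/435 ≈ 89.994*I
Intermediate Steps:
a(E) = 1/(6*E) (a(E) = 1/(3*(E + E)) = 1/(3*((2*E))) = (1/(2*E))/3 = 1/(6*E))
x(F) = 1 (x(F) = (2*F)/((2*F)) = (2*F)*(1/(2*F)) = 1)
z(j) = 160 + 16/(3*j) (z(j) = 32 - (-32)*(1/(6*j) + 4) = 32 - (-32)*(4 + 1/(6*j)) = 32 - 8*(-16 - 2/(3*j)) = 32 + (128 + 16/(3*j)) = 160 + 16/(3*j))
sqrt((-7940 - z(-145)) + x(64)) = sqrt((-7940 - (160 + (16/3)/(-145))) + 1) = sqrt((-7940 - (160 + (16/3)*(-1/145))) + 1) = sqrt((-7940 - (160 - 16/435)) + 1) = sqrt((-7940 - 1*69584/435) + 1) = sqrt((-7940 - 69584/435) + 1) = sqrt(-3523484/435 + 1) = sqrt(-3523049/435) = I*sqrt(1532526315)/435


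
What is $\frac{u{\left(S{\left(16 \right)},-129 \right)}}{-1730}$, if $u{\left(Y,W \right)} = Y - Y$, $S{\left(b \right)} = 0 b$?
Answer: $0$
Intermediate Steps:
$S{\left(b \right)} = 0$
$u{\left(Y,W \right)} = 0$
$\frac{u{\left(S{\left(16 \right)},-129 \right)}}{-1730} = \frac{0}{-1730} = 0 \left(- \frac{1}{1730}\right) = 0$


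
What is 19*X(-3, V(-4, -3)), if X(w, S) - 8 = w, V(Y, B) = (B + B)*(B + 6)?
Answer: 95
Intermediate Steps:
V(Y, B) = 2*B*(6 + B) (V(Y, B) = (2*B)*(6 + B) = 2*B*(6 + B))
X(w, S) = 8 + w
19*X(-3, V(-4, -3)) = 19*(8 - 3) = 19*5 = 95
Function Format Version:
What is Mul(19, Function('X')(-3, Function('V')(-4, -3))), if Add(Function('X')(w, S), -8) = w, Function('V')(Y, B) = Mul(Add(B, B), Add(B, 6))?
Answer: 95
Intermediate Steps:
Function('V')(Y, B) = Mul(2, B, Add(6, B)) (Function('V')(Y, B) = Mul(Mul(2, B), Add(6, B)) = Mul(2, B, Add(6, B)))
Function('X')(w, S) = Add(8, w)
Mul(19, Function('X')(-3, Function('V')(-4, -3))) = Mul(19, Add(8, -3)) = Mul(19, 5) = 95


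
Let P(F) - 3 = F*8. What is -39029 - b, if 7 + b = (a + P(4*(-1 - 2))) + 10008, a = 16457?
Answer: -65394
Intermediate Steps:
P(F) = 3 + 8*F (P(F) = 3 + F*8 = 3 + 8*F)
b = 26365 (b = -7 + ((16457 + (3 + 8*(4*(-1 - 2)))) + 10008) = -7 + ((16457 + (3 + 8*(4*(-3)))) + 10008) = -7 + ((16457 + (3 + 8*(-12))) + 10008) = -7 + ((16457 + (3 - 96)) + 10008) = -7 + ((16457 - 93) + 10008) = -7 + (16364 + 10008) = -7 + 26372 = 26365)
-39029 - b = -39029 - 1*26365 = -39029 - 26365 = -65394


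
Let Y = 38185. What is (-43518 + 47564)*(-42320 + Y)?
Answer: -16730210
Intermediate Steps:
(-43518 + 47564)*(-42320 + Y) = (-43518 + 47564)*(-42320 + 38185) = 4046*(-4135) = -16730210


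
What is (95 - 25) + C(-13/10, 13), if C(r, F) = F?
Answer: 83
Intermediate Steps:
(95 - 25) + C(-13/10, 13) = (95 - 25) + 13 = 70 + 13 = 83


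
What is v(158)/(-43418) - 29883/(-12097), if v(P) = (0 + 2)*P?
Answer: 646818721/262613773 ≈ 2.4630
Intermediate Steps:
v(P) = 2*P
v(158)/(-43418) - 29883/(-12097) = (2*158)/(-43418) - 29883/(-12097) = 316*(-1/43418) - 29883*(-1/12097) = -158/21709 + 29883/12097 = 646818721/262613773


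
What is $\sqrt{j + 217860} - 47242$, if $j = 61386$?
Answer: $-47242 + \sqrt{279246} \approx -46714.0$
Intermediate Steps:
$\sqrt{j + 217860} - 47242 = \sqrt{61386 + 217860} - 47242 = \sqrt{279246} - 47242 = -47242 + \sqrt{279246}$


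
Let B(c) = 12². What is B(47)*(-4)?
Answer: -576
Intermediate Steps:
B(c) = 144
B(47)*(-4) = 144*(-4) = -576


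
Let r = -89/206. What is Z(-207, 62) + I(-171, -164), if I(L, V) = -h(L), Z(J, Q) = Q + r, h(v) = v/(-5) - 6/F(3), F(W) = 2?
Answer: 31279/1030 ≈ 30.368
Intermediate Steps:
r = -89/206 (r = -89*1/206 = -89/206 ≈ -0.43204)
h(v) = -3 - v/5 (h(v) = v/(-5) - 6/2 = v*(-⅕) - 6*½ = -v/5 - 3 = -3 - v/5)
Z(J, Q) = -89/206 + Q (Z(J, Q) = Q - 89/206 = -89/206 + Q)
I(L, V) = 3 + L/5 (I(L, V) = -(-3 - L/5) = 3 + L/5)
Z(-207, 62) + I(-171, -164) = (-89/206 + 62) + (3 + (⅕)*(-171)) = 12683/206 + (3 - 171/5) = 12683/206 - 156/5 = 31279/1030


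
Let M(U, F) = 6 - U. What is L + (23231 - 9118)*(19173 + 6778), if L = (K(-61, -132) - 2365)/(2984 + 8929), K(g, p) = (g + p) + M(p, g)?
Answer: 396644919209/1083 ≈ 3.6625e+8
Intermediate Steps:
K(g, p) = 6 + g (K(g, p) = (g + p) + (6 - p) = 6 + g)
L = -220/1083 (L = ((6 - 61) - 2365)/(2984 + 8929) = (-55 - 2365)/11913 = -2420*1/11913 = -220/1083 ≈ -0.20314)
L + (23231 - 9118)*(19173 + 6778) = -220/1083 + (23231 - 9118)*(19173 + 6778) = -220/1083 + 14113*25951 = -220/1083 + 366246463 = 396644919209/1083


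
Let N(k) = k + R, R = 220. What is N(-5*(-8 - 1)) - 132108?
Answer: -131843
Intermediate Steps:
N(k) = 220 + k (N(k) = k + 220 = 220 + k)
N(-5*(-8 - 1)) - 132108 = (220 - 5*(-8 - 1)) - 132108 = (220 - 5*(-9)) - 132108 = (220 + 45) - 132108 = 265 - 132108 = -131843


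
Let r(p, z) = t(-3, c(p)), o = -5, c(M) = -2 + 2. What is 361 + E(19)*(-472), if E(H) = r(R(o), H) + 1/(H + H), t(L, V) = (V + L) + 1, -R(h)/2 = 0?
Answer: 24559/19 ≈ 1292.6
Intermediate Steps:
c(M) = 0
R(h) = 0 (R(h) = -2*0 = 0)
t(L, V) = 1 + L + V (t(L, V) = (L + V) + 1 = 1 + L + V)
r(p, z) = -2 (r(p, z) = 1 - 3 + 0 = -2)
E(H) = -2 + 1/(2*H) (E(H) = -2 + 1/(H + H) = -2 + 1/(2*H))
361 + E(19)*(-472) = 361 + (-2 + (½)/19)*(-472) = 361 + (-2 + (½)*(1/19))*(-472) = 361 + (-2 + 1/38)*(-472) = 361 - 75/38*(-472) = 361 + 17700/19 = 24559/19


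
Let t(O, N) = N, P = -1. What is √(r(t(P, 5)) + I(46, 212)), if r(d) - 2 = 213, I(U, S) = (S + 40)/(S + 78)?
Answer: √4538645/145 ≈ 14.692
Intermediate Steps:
I(U, S) = (40 + S)/(78 + S)
r(d) = 215 (r(d) = 2 + 213 = 215)
√(r(t(P, 5)) + I(46, 212)) = √(215 + (40 + 212)/(78 + 212)) = √(215 + 252/290) = √(215 + (1/290)*252) = √(215 + 126/145) = √(31301/145) = √4538645/145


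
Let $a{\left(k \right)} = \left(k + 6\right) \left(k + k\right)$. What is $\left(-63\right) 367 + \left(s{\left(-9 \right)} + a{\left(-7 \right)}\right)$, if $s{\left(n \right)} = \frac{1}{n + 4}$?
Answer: $- \frac{115536}{5} \approx -23107.0$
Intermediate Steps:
$s{\left(n \right)} = \frac{1}{4 + n}$
$a{\left(k \right)} = 2 k \left(6 + k\right)$ ($a{\left(k \right)} = \left(6 + k\right) 2 k = 2 k \left(6 + k\right)$)
$\left(-63\right) 367 + \left(s{\left(-9 \right)} + a{\left(-7 \right)}\right) = \left(-63\right) 367 + \left(\frac{1}{4 - 9} + 2 \left(-7\right) \left(6 - 7\right)\right) = -23121 + \left(\frac{1}{-5} + 2 \left(-7\right) \left(-1\right)\right) = -23121 + \left(- \frac{1}{5} + 14\right) = -23121 + \frac{69}{5} = - \frac{115536}{5}$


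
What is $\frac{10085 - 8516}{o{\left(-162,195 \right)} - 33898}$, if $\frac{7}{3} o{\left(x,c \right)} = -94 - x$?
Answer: $- \frac{10983}{237082} \approx -0.046326$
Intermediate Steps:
$o{\left(x,c \right)} = - \frac{282}{7} - \frac{3 x}{7}$ ($o{\left(x,c \right)} = \frac{3 \left(-94 - x\right)}{7} = - \frac{282}{7} - \frac{3 x}{7}$)
$\frac{10085 - 8516}{o{\left(-162,195 \right)} - 33898} = \frac{10085 - 8516}{\left(- \frac{282}{7} - - \frac{486}{7}\right) - 33898} = \frac{1569}{\left(- \frac{282}{7} + \frac{486}{7}\right) - 33898} = \frac{1569}{\frac{204}{7} - 33898} = \frac{1569}{- \frac{237082}{7}} = 1569 \left(- \frac{7}{237082}\right) = - \frac{10983}{237082}$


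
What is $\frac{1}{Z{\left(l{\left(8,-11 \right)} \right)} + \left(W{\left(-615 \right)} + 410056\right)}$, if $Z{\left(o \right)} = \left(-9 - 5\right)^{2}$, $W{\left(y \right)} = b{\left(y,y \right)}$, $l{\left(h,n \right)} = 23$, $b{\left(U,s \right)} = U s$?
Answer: $\frac{1}{788477} \approx 1.2683 \cdot 10^{-6}$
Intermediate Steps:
$W{\left(y \right)} = y^{2}$ ($W{\left(y \right)} = y y = y^{2}$)
$Z{\left(o \right)} = 196$ ($Z{\left(o \right)} = \left(-14\right)^{2} = 196$)
$\frac{1}{Z{\left(l{\left(8,-11 \right)} \right)} + \left(W{\left(-615 \right)} + 410056\right)} = \frac{1}{196 + \left(\left(-615\right)^{2} + 410056\right)} = \frac{1}{196 + \left(378225 + 410056\right)} = \frac{1}{196 + 788281} = \frac{1}{788477}$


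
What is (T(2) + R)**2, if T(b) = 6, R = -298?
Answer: 85264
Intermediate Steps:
(T(2) + R)**2 = (6 - 298)**2 = (-292)**2 = 85264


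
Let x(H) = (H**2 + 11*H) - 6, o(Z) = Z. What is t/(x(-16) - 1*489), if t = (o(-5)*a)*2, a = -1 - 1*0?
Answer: -2/83 ≈ -0.024096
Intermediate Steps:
a = -1 (a = -1 + 0 = -1)
t = 10 (t = -5*(-1)*2 = 5*2 = 10)
x(H) = -6 + H**2 + 11*H
t/(x(-16) - 1*489) = 10/((-6 + (-16)**2 + 11*(-16)) - 1*489) = 10/((-6 + 256 - 176) - 489) = 10/(74 - 489) = 10/(-415) = 10*(-1/415) = -2/83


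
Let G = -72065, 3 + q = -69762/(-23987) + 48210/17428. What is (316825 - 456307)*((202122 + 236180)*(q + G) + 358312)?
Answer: 460424536128279405161766/104511359 ≈ 4.4055e+15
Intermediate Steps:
q = 559044549/209022718 (q = -3 + (-69762/(-23987) + 48210/17428) = -3 + (-69762*(-1/23987) + 48210*(1/17428)) = -3 + (69762/23987 + 24105/8714) = -3 + 1186112703/209022718 = 559044549/209022718 ≈ 2.6746)
(316825 - 456307)*((202122 + 236180)*(q + G) + 358312) = (316825 - 456307)*((202122 + 236180)*(559044549/209022718 - 72065) + 358312) = -139482*(438302*(-15062663128121/209022718) + 358312) = -139482*(-3300997687190845271/104511359 + 358312) = -139482*(-3300960239516779263/104511359) = 460424536128279405161766/104511359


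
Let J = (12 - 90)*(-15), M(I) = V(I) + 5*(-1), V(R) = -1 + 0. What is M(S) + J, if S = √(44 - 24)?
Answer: 1164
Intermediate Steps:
S = 2*√5 (S = √20 = 2*√5 ≈ 4.4721)
V(R) = -1
M(I) = -6 (M(I) = -1 + 5*(-1) = -1 - 5 = -6)
J = 1170 (J = -78*(-15) = 1170)
M(S) + J = -6 + 1170 = 1164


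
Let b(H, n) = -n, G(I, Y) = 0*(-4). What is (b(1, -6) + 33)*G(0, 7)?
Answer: 0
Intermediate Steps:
G(I, Y) = 0
(b(1, -6) + 33)*G(0, 7) = (-1*(-6) + 33)*0 = (6 + 33)*0 = 39*0 = 0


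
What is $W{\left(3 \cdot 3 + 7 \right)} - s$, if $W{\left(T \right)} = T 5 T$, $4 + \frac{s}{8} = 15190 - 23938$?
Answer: $71296$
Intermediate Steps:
$s = -70016$ ($s = -32 + 8 \left(15190 - 23938\right) = -32 + 8 \left(-8748\right) = -32 - 69984 = -70016$)
$W{\left(T \right)} = 5 T^{2}$ ($W{\left(T \right)} = 5 T T = 5 T^{2}$)
$W{\left(3 \cdot 3 + 7 \right)} - s = 5 \left(3 \cdot 3 + 7\right)^{2} - -70016 = 5 \left(9 + 7\right)^{2} + 70016 = 5 \cdot 16^{2} + 70016 = 5 \cdot 256 + 70016 = 1280 + 70016 = 71296$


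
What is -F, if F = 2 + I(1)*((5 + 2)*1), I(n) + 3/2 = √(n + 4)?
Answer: 17/2 - 7*√5 ≈ -7.1525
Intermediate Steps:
I(n) = -3/2 + √(4 + n) (I(n) = -3/2 + √(n + 4) = -3/2 + √(4 + n))
F = -17/2 + 7*√5 (F = 2 + (-3/2 + √(4 + 1))*((5 + 2)*1) = 2 + (-3/2 + √5)*(7*1) = 2 + (-3/2 + √5)*7 = 2 + (-21/2 + 7*√5) = -17/2 + 7*√5 ≈ 7.1525)
-F = -(-17/2 + 7*√5) = 17/2 - 7*√5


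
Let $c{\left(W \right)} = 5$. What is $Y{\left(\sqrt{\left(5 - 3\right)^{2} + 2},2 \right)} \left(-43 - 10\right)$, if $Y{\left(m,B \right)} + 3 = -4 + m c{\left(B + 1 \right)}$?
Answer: $371 - 265 \sqrt{6} \approx -278.11$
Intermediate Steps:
$Y{\left(m,B \right)} = -7 + 5 m$ ($Y{\left(m,B \right)} = -3 + \left(-4 + m 5\right) = -3 + \left(-4 + 5 m\right) = -7 + 5 m$)
$Y{\left(\sqrt{\left(5 - 3\right)^{2} + 2},2 \right)} \left(-43 - 10\right) = \left(-7 + 5 \sqrt{\left(5 - 3\right)^{2} + 2}\right) \left(-43 - 10\right) = \left(-7 + 5 \sqrt{2^{2} + 2}\right) \left(-53\right) = \left(-7 + 5 \sqrt{4 + 2}\right) \left(-53\right) = \left(-7 + 5 \sqrt{6}\right) \left(-53\right) = 371 - 265 \sqrt{6}$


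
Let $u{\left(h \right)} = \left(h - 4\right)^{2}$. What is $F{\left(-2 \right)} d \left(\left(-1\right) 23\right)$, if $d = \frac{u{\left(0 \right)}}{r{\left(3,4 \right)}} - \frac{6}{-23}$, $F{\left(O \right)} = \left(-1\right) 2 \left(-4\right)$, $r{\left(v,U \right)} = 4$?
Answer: $-784$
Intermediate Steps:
$u{\left(h \right)} = \left(-4 + h\right)^{2}$
$F{\left(O \right)} = 8$ ($F{\left(O \right)} = \left(-2\right) \left(-4\right) = 8$)
$d = \frac{98}{23}$ ($d = \frac{\left(-4 + 0\right)^{2}}{4} - \frac{6}{-23} = \left(-4\right)^{2} \cdot \frac{1}{4} - - \frac{6}{23} = 16 \cdot \frac{1}{4} + \frac{6}{23} = 4 + \frac{6}{23} = \frac{98}{23} \approx 4.2609$)
$F{\left(-2 \right)} d \left(\left(-1\right) 23\right) = 8 \cdot \frac{98}{23} \left(\left(-1\right) 23\right) = \frac{784}{23} \left(-23\right) = -784$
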